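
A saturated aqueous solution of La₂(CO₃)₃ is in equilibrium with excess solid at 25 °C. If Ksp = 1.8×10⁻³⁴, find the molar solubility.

7.0×10⁻⁸ M

La₂(CO₃)₃(s) ⇌ 2 La³⁺(aq) + 3 CO₃²⁻(aq)
For each mole of La₂(CO₃)₃ that dissolves per liter, [La³⁺] = 2s and [CO₃²⁻] = 3s; let s denote this solubility.
Ksp = [La³⁺]^2[CO₃²⁻]^3 = (2s)^2 · (3s)^3 = 108s^5
108s^5 = 1.8×10⁻³⁴  ⇒  s^5 = 1.7×10⁻³⁶
s = 7.0×10⁻⁸ mol L⁻¹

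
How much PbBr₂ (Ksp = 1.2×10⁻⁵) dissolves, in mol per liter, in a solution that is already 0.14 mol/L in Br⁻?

PbBr₂(s) ⇌ Pb²⁺(aq) + 2 Br⁻(aq)
With Br⁻ already at 0.14 mol/L and s small, take [Br⁻] ≈ 0.14 mol/L and [Pb²⁺] = s.
Ksp = [Pb²⁺][Br⁻]^2 = s(0.14)^2
s = 1.2×10⁻⁵ / (0.14)^2 = 6.1×10⁻⁴
s = 6.1×10⁻⁴ mol/L

6.1×10⁻⁴ M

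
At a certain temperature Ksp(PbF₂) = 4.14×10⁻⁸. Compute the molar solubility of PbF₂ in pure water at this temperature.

2.18×10⁻³ M

PbF₂(s) ⇌ Pb²⁺(aq) + 2 F⁻(aq)
Call the molar solubility s, so that [Pb²⁺] = s and [F⁻] = 2s.
Ksp = [Pb²⁺][F⁻]^2 = s · (2s)^2 = 4s^3
4s^3 = 4.14×10⁻⁸  ⇒  s^3 = 1.04×10⁻⁸
Taking the 3rd root, s = 2.18×10⁻³ M.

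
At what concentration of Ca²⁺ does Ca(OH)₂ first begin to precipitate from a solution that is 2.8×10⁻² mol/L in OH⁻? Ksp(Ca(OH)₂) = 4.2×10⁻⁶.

5.4×10⁻³ M

A salt starts to precipitate once the ion product Q reaches its Ksp.
Ca(OH)₂(s) ⇌ Ca²⁺(aq) + 2 OH⁻(aq)
Ksp = [Ca²⁺][OH⁻]^2 = [Ca²⁺](2.8×10⁻²)^2
[Ca²⁺] = 4.2×10⁻⁶ / (2.8×10⁻²)^2 = 5.4×10⁻³
[Ca²⁺] = 5.4×10⁻³ mol/L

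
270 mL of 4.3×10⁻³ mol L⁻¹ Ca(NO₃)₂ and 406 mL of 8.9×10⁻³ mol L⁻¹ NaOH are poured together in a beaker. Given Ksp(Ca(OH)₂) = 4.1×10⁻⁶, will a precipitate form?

The combined volume is 676 mL.
[Ca²⁺] = (4.3×10⁻³)(270)/676 = 1.7×10⁻³ mol L⁻¹
[OH⁻] = (8.9×10⁻³)(406)/676 = 5.3×10⁻³ mol L⁻¹
Q = [Ca²⁺][OH⁻]^2 = 4.9×10⁻⁸
Since Q (4.9×10⁻⁸) is less than Ksp (4.1×10⁻⁶), no Ca(OH)₂ precipitates.

No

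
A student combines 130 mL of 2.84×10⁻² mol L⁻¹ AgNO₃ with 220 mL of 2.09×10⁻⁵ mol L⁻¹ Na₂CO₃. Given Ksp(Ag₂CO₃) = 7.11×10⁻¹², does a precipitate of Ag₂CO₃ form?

The combined volume is 350 mL.
[Ag⁺] = (2.84×10⁻²)(130)/350 = 1.05×10⁻² mol L⁻¹
[CO₃²⁻] = (2.09×10⁻⁵)(220)/350 = 1.31×10⁻⁵ mol L⁻¹
Q = [Ag⁺]^2[CO₃²⁻] = 1.46×10⁻⁹
Because Q > Ksp (1.46×10⁻⁹ vs 7.11×10⁻¹²), a precipitate of Ag₂CO₃ forms.

Yes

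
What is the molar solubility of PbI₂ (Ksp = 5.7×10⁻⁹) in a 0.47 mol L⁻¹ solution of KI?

PbI₂(s) ⇌ Pb²⁺(aq) + 2 I⁻(aq)
Let s be the solubility of PbI₂ here. The common ion gives [I⁻] ≈ 0.47 mol L⁻¹, and [Pb²⁺] = s.
Ksp = [Pb²⁺][I⁻]^2 = s(0.47)^2
s = 5.7×10⁻⁹ / (0.47)^2 = 2.6×10⁻⁸
s = 2.6×10⁻⁸ mol L⁻¹

2.6×10⁻⁸ M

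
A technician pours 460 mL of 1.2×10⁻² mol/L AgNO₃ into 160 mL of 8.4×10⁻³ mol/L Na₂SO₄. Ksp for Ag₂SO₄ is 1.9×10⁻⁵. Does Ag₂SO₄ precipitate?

The combined volume is 620 mL.
[Ag⁺] = (1.2×10⁻²)(460)/620 = 8.9×10⁻³ mol/L
[SO₄²⁻] = (8.4×10⁻³)(160)/620 = 2.2×10⁻³ mol/L
Q = [Ag⁺]^2[SO₄²⁻] = 1.7×10⁻⁷
Q < Ksp (1.7×10⁻⁷ vs 1.9×10⁻⁵); the solution remains unsaturated and no precipitate forms.

No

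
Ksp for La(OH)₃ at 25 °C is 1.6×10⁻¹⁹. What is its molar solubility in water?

8.8×10⁻⁶ M

La(OH)₃(s) ⇌ La³⁺(aq) + 3 OH⁻(aq)
With molar solubility s: [La³⁺] = s, [OH⁻] = 3s.
Ksp = [La³⁺][OH⁻]^3 = s · (3s)^3 = 27s^4
27s^4 = 1.6×10⁻¹⁹  ⇒  s^4 = 5.9×10⁻²¹
s = 8.8×10⁻⁶ mol L⁻¹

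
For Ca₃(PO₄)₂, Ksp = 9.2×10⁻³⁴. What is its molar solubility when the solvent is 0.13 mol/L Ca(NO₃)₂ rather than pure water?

Ca₃(PO₄)₂(s) ⇌ 3 Ca²⁺(aq) + 2 PO₄³⁻(aq)
Ca²⁺ is already present at 0.13 mol/L. If s mol/L of Ca₃(PO₄)₂ dissolves, [PO₄³⁻] = 2s while [Ca²⁺] ≈ 0.13 mol/L.
Ksp = [Ca²⁺]^3[PO₄³⁻]^2 = (0.13)^3(2s)^2
(2s)^2 = 9.2×10⁻³⁴ / (0.13)^3 = 4.2×10⁻³¹
s = 3.2×10⁻¹⁶ mol/L

3.2×10⁻¹⁶ M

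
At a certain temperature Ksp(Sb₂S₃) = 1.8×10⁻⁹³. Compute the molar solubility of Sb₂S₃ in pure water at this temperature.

Sb₂S₃(s) ⇌ 2 Sb³⁺(aq) + 3 S²⁻(aq)
Call the molar solubility s, so that [Sb³⁺] = 2s and [S²⁻] = 3s.
Ksp = [Sb³⁺]^2[S²⁻]^3 = (2s)^2 · (3s)^3 = 108s^5
108s^5 = 1.8×10⁻⁹³  ⇒  s^5 = 1.7×10⁻⁹⁵
Taking the 5th root, s = 1.1×10⁻¹⁹ mol/L.

1.1×10⁻¹⁹ M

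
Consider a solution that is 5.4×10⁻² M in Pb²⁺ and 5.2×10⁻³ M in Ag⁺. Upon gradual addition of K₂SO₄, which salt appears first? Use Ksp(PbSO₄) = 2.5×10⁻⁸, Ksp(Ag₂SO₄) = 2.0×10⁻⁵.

PbSO₄

Precipitation begins when Q = Ksp.
For PbSO₄: [SO₄²⁻] = (Ksp/[Pb²⁺]) = 4.6×10⁻⁷ M
For Ag₂SO₄: [SO₄²⁻] = (Ksp/[Ag⁺]^2) = 0.74 M
Since PbSO₄ needs less SO₄²⁻ to reach saturation, it precipitates first.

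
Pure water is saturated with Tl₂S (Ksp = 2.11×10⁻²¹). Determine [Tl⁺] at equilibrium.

1.62×10⁻⁷ M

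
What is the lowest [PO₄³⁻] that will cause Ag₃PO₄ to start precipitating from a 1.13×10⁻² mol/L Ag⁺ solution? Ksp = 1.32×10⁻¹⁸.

Each salt precipitates once Q = Ksp for that salt.
Ag₃PO₄(s) ⇌ 3 Ag⁺(aq) + PO₄³⁻(aq)
Ksp = [Ag⁺]^3[PO₄³⁻] = [PO₄³⁻](1.13×10⁻²)^3
[PO₄³⁻] = 1.32×10⁻¹⁸ / (1.13×10⁻²)^3 = 9.15×10⁻¹³
[PO₄³⁻] = 9.15×10⁻¹³ mol/L

9.15×10⁻¹³ M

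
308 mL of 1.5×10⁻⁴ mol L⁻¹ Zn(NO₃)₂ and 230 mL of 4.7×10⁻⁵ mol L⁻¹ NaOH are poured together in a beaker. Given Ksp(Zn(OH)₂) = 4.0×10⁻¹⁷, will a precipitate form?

Yes

Total volume after mixing = 308 + 230 = 538 mL.
[Zn²⁺] = (1.5×10⁻⁴)(308)/538 = 8.6×10⁻⁵ mol L⁻¹
[OH⁻] = (4.7×10⁻⁵)(230)/538 = 2.0×10⁻⁵ mol L⁻¹
Q = [Zn²⁺][OH⁻]^2 = 3.5×10⁻¹⁴
Q = 3.5×10⁻¹⁴ > Ksp = 4.0×10⁻¹⁷, so the solution is supersaturated and Zn(OH)₂ precipitates.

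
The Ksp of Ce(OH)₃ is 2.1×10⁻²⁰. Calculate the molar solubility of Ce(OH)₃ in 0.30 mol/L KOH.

7.8×10⁻¹⁹ M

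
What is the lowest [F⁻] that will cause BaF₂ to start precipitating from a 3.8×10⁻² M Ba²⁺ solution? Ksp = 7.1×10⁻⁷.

4.3×10⁻³ M

A salt starts to precipitate once the ion product Q reaches its Ksp.
BaF₂(s) ⇌ Ba²⁺(aq) + 2 F⁻(aq)
Ksp = [Ba²⁺][F⁻]^2 = [F⁻]^2(3.8×10⁻²)
[F⁻]^2 = 7.1×10⁻⁷ / (3.8×10⁻²) = 1.9×10⁻⁵
[F⁻] = 4.3×10⁻³ M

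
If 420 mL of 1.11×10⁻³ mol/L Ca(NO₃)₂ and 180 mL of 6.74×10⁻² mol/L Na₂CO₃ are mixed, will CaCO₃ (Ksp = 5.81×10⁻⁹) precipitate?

Total volume after mixing = 420 + 180 = 600 mL.
[Ca²⁺] = (1.11×10⁻³)(420)/600 = 7.77×10⁻⁴ mol/L
[CO₃²⁻] = (6.74×10⁻²)(180)/600 = 2.02×10⁻² mol/L
Q = [Ca²⁺][CO₃²⁻] = 1.57×10⁻⁵
Because Q > Ksp (1.57×10⁻⁵ vs 5.81×10⁻⁹), a precipitate of CaCO₃ forms.

Yes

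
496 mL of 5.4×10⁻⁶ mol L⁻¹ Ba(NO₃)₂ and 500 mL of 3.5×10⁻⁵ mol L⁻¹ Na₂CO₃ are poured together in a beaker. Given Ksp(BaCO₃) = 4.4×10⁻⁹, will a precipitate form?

No

The combined volume is 996 mL.
[Ba²⁺] = (5.4×10⁻⁶)(496)/996 = 2.7×10⁻⁶ mol L⁻¹
[CO₃²⁻] = (3.5×10⁻⁵)(500)/996 = 1.8×10⁻⁵ mol L⁻¹
Q = [Ba²⁺][CO₃²⁻] = 4.7×10⁻¹¹
Q < Ksp (4.7×10⁻¹¹ vs 4.4×10⁻⁹); the solution remains unsaturated and no precipitate forms.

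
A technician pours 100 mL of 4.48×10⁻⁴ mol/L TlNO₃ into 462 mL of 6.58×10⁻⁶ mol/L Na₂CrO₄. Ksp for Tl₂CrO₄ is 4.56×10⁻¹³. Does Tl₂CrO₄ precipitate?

After mixing, V = 100 mL + 462 mL = 562 mL.
[Tl⁺] = (4.48×10⁻⁴)(100)/562 = 7.97×10⁻⁵ mol/L
[CrO₄²⁻] = (6.58×10⁻⁶)(462)/562 = 5.41×10⁻⁶ mol/L
Q = [Tl⁺]^2[CrO₄²⁻] = 3.44×10⁻¹⁴
Q < Ksp (3.44×10⁻¹⁴ vs 4.56×10⁻¹³); the solution remains unsaturated and no precipitate forms.

No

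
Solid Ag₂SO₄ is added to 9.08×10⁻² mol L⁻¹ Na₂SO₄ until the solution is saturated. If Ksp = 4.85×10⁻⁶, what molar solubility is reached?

3.65×10⁻³ M

Ag₂SO₄(s) ⇌ 2 Ag⁺(aq) + SO₄²⁻(aq)
With SO₄²⁻ already at 9.08×10⁻² mol L⁻¹ and s small, take [SO₄²⁻] ≈ 9.08×10⁻² mol L⁻¹ and [Ag⁺] = 2s.
Ksp = [Ag⁺]^2[SO₄²⁻] = (2s)^2(9.08×10⁻²)
(2s)^2 = 4.85×10⁻⁶ / (9.08×10⁻²) = 5.34×10⁻⁵
s = 3.65×10⁻³ mol L⁻¹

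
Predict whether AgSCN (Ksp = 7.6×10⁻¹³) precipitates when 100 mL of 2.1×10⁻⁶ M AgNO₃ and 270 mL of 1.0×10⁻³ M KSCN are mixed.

Yes

After mixing, V = 100 mL + 270 mL = 370 mL.
[Ag⁺] = (2.1×10⁻⁶)(100)/370 = 5.7×10⁻⁷ M
[SCN⁻] = (1.0×10⁻³)(270)/370 = 7.3×10⁻⁴ M
Q = [Ag⁺][SCN⁻] = 4.1×10⁻¹⁰
Because Q > Ksp (4.1×10⁻¹⁰ vs 7.6×10⁻¹³), a precipitate of AgSCN forms.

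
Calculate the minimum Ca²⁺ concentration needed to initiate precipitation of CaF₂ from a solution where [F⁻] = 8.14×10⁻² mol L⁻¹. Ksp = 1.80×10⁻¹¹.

2.72×10⁻⁹ M

Precipitation begins when Q = Ksp.
CaF₂(s) ⇌ Ca²⁺(aq) + 2 F⁻(aq)
Ksp = [Ca²⁺][F⁻]^2 = [Ca²⁺](8.14×10⁻²)^2
[Ca²⁺] = 1.80×10⁻¹¹ / (8.14×10⁻²)^2 = 2.72×10⁻⁹
[Ca²⁺] = 2.72×10⁻⁹ mol L⁻¹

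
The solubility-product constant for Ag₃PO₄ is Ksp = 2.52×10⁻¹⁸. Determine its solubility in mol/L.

1.75×10⁻⁵ M

Ag₃PO₄(s) ⇌ 3 Ag⁺(aq) + PO₄³⁻(aq)
For each mole of Ag₃PO₄ that dissolves per liter, [Ag⁺] = 3s and [PO₄³⁻] = s; let s denote this solubility.
Ksp = [Ag⁺]^3[PO₄³⁻] = (3s)^3 · s = 27s^4
27s^4 = 2.52×10⁻¹⁸  ⇒  s^4 = 9.33×10⁻²⁰
Taking the 4th root, s = 1.75×10⁻⁵ mol L⁻¹.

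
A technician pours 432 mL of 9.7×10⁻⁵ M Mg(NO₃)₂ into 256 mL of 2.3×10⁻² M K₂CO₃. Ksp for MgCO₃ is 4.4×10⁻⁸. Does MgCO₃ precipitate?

Yes

The combined volume is 688 mL.
[Mg²⁺] = (9.7×10⁻⁵)(432)/688 = 6.1×10⁻⁵ M
[CO₃²⁻] = (2.3×10⁻²)(256)/688 = 8.6×10⁻³ M
Q = [Mg²⁺][CO₃²⁻] = 5.2×10⁻⁷
Because Q > Ksp (5.2×10⁻⁷ vs 4.4×10⁻⁸), a precipitate of MgCO₃ forms.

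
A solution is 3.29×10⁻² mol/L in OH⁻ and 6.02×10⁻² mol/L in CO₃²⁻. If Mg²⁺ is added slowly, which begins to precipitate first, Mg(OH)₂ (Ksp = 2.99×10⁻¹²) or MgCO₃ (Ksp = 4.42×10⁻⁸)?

Mg(OH)₂

A salt starts to precipitate once the ion product Q reaches its Ksp.
For Mg(OH)₂: [Mg²⁺] = (Ksp/[OH⁻]^2) = 2.76×10⁻⁹ mol/L
For MgCO₃: [Mg²⁺] = (Ksp/[CO₃²⁻]) = 7.34×10⁻⁷ mol/L
The smaller threshold [Mg²⁺] is reached first, so Mg(OH)₂ precipitates first.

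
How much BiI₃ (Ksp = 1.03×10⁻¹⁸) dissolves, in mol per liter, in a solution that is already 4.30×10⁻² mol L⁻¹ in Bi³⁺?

9.61×10⁻⁷ M

BiI₃(s) ⇌ Bi³⁺(aq) + 3 I⁻(aq)
Bi³⁺ is already present at 4.30×10⁻² mol L⁻¹. If s mol/L of BiI₃ dissolves, [I⁻] = 3s while [Bi³⁺] ≈ 4.30×10⁻² mol L⁻¹.
Ksp = [Bi³⁺][I⁻]^3 = (4.30×10⁻²)(3s)^3
(3s)^3 = 1.03×10⁻¹⁸ / (4.30×10⁻²) = 2.40×10⁻¹⁷
s = 9.61×10⁻⁷ mol L⁻¹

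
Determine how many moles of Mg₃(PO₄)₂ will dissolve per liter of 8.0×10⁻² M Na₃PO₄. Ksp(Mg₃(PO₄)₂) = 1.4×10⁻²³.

4.3×10⁻⁸ M

Mg₃(PO₄)₂(s) ⇌ 3 Mg²⁺(aq) + 2 PO₄³⁻(aq)
With PO₄³⁻ already at 8.0×10⁻² M and s small, take [PO₄³⁻] ≈ 8.0×10⁻² M and [Mg²⁺] = 3s.
Ksp = [Mg²⁺]^3[PO₄³⁻]^2 = (3s)^3(8.0×10⁻²)^2
(3s)^3 = 1.4×10⁻²³ / (8.0×10⁻²)^2 = 2.2×10⁻²¹
s = 4.3×10⁻⁸ M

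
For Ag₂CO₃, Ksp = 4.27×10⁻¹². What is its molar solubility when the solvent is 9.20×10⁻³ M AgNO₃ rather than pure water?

5.04×10⁻⁸ M

Ag₂CO₃(s) ⇌ 2 Ag⁺(aq) + CO₃²⁻(aq)
Let s be the solubility of Ag₂CO₃ here. The common ion gives [Ag⁺] ≈ 9.20×10⁻³ M, and [CO₃²⁻] = s.
Ksp = [Ag⁺]^2[CO₃²⁻] = (9.20×10⁻³)^2s
s = 4.27×10⁻¹² / (9.20×10⁻³)^2 = 5.04×10⁻⁸
s = 5.04×10⁻⁸ M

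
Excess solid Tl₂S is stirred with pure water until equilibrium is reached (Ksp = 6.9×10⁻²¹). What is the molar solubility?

Tl₂S(s) ⇌ 2 Tl⁺(aq) + S²⁻(aq)
With molar solubility s: [Tl⁺] = 2s, [S²⁻] = s.
Ksp = [Tl⁺]^2[S²⁻] = (2s)^2 · s = 4s^3
4s^3 = 6.9×10⁻²¹  ⇒  s^3 = 1.7×10⁻²¹
Taking the 3rd root, s = 1.2×10⁻⁷ M.

1.2×10⁻⁷ M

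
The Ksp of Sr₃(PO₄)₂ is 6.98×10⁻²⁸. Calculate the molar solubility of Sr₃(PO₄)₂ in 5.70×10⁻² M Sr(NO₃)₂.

Sr₃(PO₄)₂(s) ⇌ 3 Sr²⁺(aq) + 2 PO₄³⁻(aq)
Sr²⁺ is already present at 5.70×10⁻² M. If s mol/L of Sr₃(PO₄)₂ dissolves, [PO₄³⁻] = 2s while [Sr²⁺] ≈ 5.70×10⁻² M.
Ksp = [Sr²⁺]^3[PO₄³⁻]^2 = (5.70×10⁻²)^3(2s)^2
(2s)^2 = 6.98×10⁻²⁸ / (5.70×10⁻²)^3 = 3.77×10⁻²⁴
s = 9.71×10⁻¹³ M

9.71×10⁻¹³ M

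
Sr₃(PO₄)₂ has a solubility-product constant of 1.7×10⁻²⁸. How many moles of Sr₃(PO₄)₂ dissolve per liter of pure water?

1.1×10⁻⁶ M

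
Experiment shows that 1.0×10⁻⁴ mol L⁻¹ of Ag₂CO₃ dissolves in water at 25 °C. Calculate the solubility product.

Ag₂CO₃(s) ⇌ 2 Ag⁺(aq) + CO₃²⁻(aq)
Call the molar solubility s, so that [Ag⁺] = 2s and [CO₃²⁻] = s.
Ksp = [Ag⁺]^2[CO₃²⁻] = (2s)^2 · s = 4s^3
Ksp = 4 × (1.0×10⁻⁴)^3 = 4.0×10⁻¹²

Ksp = 4.0×10⁻¹²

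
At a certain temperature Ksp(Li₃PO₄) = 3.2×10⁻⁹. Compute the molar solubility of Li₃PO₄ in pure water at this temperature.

Li₃PO₄(s) ⇌ 3 Li⁺(aq) + PO₄³⁻(aq)
If s mol/L of Li₃PO₄ dissolves, [Li⁺] = 3s and [PO₄³⁻] = s.
Ksp = [Li⁺]^3[PO₄³⁻] = (3s)^3 · s = 27s^4
27s^4 = 3.2×10⁻⁹  ⇒  s^4 = 1.2×10⁻¹⁰
s = 3.3×10⁻³ mol L⁻¹

3.3×10⁻³ M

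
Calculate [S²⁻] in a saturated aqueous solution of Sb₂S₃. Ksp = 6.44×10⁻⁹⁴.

2.71×10⁻¹⁹ M

Sb₂S₃(s) ⇌ 2 Sb³⁺(aq) + 3 S²⁻(aq)
Call the molar solubility s, so that [Sb³⁺] = 2s and [S²⁻] = 3s.
Ksp = [Sb³⁺]^2[S²⁻]^3 = (2s)^2 · (3s)^3 = 108s^5 = 6.44×10⁻⁹⁴
s = 9.02×10⁻²⁰ mol L⁻¹
[S²⁻] = 3s = 2.71×10⁻¹⁹ mol L⁻¹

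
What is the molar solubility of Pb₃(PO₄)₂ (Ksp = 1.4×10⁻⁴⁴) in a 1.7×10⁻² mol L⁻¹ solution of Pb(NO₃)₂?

Pb₃(PO₄)₂(s) ⇌ 3 Pb²⁺(aq) + 2 PO₄³⁻(aq)
Pb²⁺ is already present at 1.7×10⁻² mol L⁻¹. If s mol/L of Pb₃(PO₄)₂ dissolves, [PO₄³⁻] = 2s while [Pb²⁺] ≈ 1.7×10⁻² mol L⁻¹.
Ksp = [Pb²⁺]^3[PO₄³⁻]^2 = (1.7×10⁻²)^3(2s)^2
(2s)^2 = 1.4×10⁻⁴⁴ / (1.7×10⁻²)^3 = 2.8×10⁻³⁹
s = 2.7×10⁻²⁰ mol L⁻¹

2.7×10⁻²⁰ M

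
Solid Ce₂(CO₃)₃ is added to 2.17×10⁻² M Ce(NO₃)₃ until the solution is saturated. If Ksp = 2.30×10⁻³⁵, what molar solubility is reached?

Ce₂(CO₃)₃(s) ⇌ 2 Ce³⁺(aq) + 3 CO₃²⁻(aq)
With Ce³⁺ already at 2.17×10⁻² M and s small, take [Ce³⁺] ≈ 2.17×10⁻² M and [CO₃²⁻] = 3s.
Ksp = [Ce³⁺]^2[CO₃²⁻]^3 = (2.17×10⁻²)^2(3s)^3
(3s)^3 = 2.30×10⁻³⁵ / (2.17×10⁻²)^2 = 4.88×10⁻³²
s = 1.22×10⁻¹¹ M

1.22×10⁻¹¹ M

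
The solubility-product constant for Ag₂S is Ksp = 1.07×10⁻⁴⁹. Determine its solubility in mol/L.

Ag₂S(s) ⇌ 2 Ag⁺(aq) + S²⁻(aq)
For each mole of Ag₂S that dissolves per liter, [Ag⁺] = 2s and [S²⁻] = s; let s denote this solubility.
Ksp = [Ag⁺]^2[S²⁻] = (2s)^2 · s = 4s^3
4s^3 = 1.07×10⁻⁴⁹  ⇒  s^3 = 2.68×10⁻⁵⁰
Taking the 3rd root, s = 2.99×10⁻¹⁷ mol L⁻¹.

2.99×10⁻¹⁷ M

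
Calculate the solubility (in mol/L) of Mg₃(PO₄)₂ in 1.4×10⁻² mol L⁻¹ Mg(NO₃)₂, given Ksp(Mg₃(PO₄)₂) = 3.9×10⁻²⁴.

6.0×10⁻¹⁰ M

Mg₃(PO₄)₂(s) ⇌ 3 Mg²⁺(aq) + 2 PO₄³⁻(aq)
Mg²⁺ is already present at 1.4×10⁻² mol L⁻¹. If s mol/L of Mg₃(PO₄)₂ dissolves, [PO₄³⁻] = 2s while [Mg²⁺] ≈ 1.4×10⁻² mol L⁻¹.
Ksp = [Mg²⁺]^3[PO₄³⁻]^2 = (1.4×10⁻²)^3(2s)^2
(2s)^2 = 3.9×10⁻²⁴ / (1.4×10⁻²)^3 = 1.4×10⁻¹⁸
s = 6.0×10⁻¹⁰ mol L⁻¹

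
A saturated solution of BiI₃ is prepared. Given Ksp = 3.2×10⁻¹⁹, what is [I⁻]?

3.1×10⁻⁵ M

BiI₃(s) ⇌ Bi³⁺(aq) + 3 I⁻(aq)
Let s be the molar solubility. Then [Bi³⁺] = s and [I⁻] = 3s.
Ksp = [Bi³⁺][I⁻]^3 = s · (3s)^3 = 27s^4 = 3.2×10⁻¹⁹
s = 1.0×10⁻⁵ mol L⁻¹
[I⁻] = 3s = 3.1×10⁻⁵ mol L⁻¹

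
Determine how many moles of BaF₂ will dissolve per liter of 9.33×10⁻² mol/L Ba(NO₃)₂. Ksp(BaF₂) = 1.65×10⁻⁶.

2.10×10⁻³ M

BaF₂(s) ⇌ Ba²⁺(aq) + 2 F⁻(aq)
With Ba²⁺ already at 9.33×10⁻² mol/L and s small, take [Ba²⁺] ≈ 9.33×10⁻² mol/L and [F⁻] = 2s.
Ksp = [Ba²⁺][F⁻]^2 = (9.33×10⁻²)(2s)^2
(2s)^2 = 1.65×10⁻⁶ / (9.33×10⁻²) = 1.77×10⁻⁵
s = 2.10×10⁻³ mol/L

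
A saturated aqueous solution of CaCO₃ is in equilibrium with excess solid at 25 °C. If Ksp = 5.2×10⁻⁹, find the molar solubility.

CaCO₃(s) ⇌ Ca²⁺(aq) + CO₃²⁻(aq)
Let s be the molar solubility. Then [Ca²⁺] = s and [CO₃²⁻] = s.
Ksp = [Ca²⁺][CO₃²⁻] = s · s = s^2
s^2 = 5.2×10⁻⁹
s = 7.2×10⁻⁵ mol L⁻¹

7.2×10⁻⁵ M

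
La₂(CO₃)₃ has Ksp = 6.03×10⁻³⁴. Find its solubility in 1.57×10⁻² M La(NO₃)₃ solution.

La₂(CO₃)₃(s) ⇌ 2 La³⁺(aq) + 3 CO₃²⁻(aq)
Let s be the solubility of La₂(CO₃)₃ here. The common ion gives [La³⁺] ≈ 1.57×10⁻² M, and [CO₃²⁻] = 3s.
Ksp = [La³⁺]^2[CO₃²⁻]^3 = (1.57×10⁻²)^2(3s)^3
(3s)^3 = 6.03×10⁻³⁴ / (1.57×10⁻²)^2 = 2.45×10⁻³⁰
s = 4.49×10⁻¹¹ M

4.49×10⁻¹¹ M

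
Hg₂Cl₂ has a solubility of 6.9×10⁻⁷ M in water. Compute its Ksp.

Hg₂Cl₂(s) ⇌ Hg₂²⁺(aq) + 2 Cl⁻(aq)
With molar solubility s: [Hg₂²⁺] = s, [Cl⁻] = 2s.
Ksp = [Hg₂²⁺][Cl⁻]^2 = s · (2s)^2 = 4s^3
Ksp = 4 × (6.9×10⁻⁷)^3 = 1.3×10⁻¹⁸

Ksp = 1.3×10⁻¹⁸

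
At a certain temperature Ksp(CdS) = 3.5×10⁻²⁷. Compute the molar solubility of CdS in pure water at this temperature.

CdS(s) ⇌ Cd²⁺(aq) + S²⁻(aq)
If s mol/L of CdS dissolves, [Cd²⁺] = s and [S²⁻] = s.
Ksp = [Cd²⁺][S²⁻] = s · s = s^2
s^2 = 3.5×10⁻²⁷
s = (3.5×10⁻²⁷)^(1/2) = 5.9×10⁻¹⁴ mol/L

5.9×10⁻¹⁴ M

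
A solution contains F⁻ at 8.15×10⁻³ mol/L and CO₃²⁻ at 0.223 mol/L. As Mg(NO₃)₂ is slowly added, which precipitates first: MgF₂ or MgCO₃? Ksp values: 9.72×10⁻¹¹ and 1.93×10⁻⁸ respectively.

Precipitation begins when Q = Ksp.
For MgF₂: [Mg²⁺] = (Ksp/[F⁻]^2) = 1.46×10⁻⁶ mol/L
For MgCO₃: [Mg²⁺] = (Ksp/[CO₃²⁻]) = 8.65×10⁻⁸ mol/L
The smaller threshold [Mg²⁺] is reached first, so MgCO₃ precipitates first.

MgCO₃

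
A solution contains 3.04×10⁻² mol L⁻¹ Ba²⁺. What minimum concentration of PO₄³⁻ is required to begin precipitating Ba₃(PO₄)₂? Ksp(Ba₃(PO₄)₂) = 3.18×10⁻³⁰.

3.36×10⁻¹³ M

Precipitation of each salt begins when its ion product equals Ksp.
Ba₃(PO₄)₂(s) ⇌ 3 Ba²⁺(aq) + 2 PO₄³⁻(aq)
Ksp = [Ba²⁺]^3[PO₄³⁻]^2 = [PO₄³⁻]^2(3.04×10⁻²)^3
[PO₄³⁻]^2 = 3.18×10⁻³⁰ / (3.04×10⁻²)^3 = 1.13×10⁻²⁵
[PO₄³⁻] = 3.36×10⁻¹³ mol L⁻¹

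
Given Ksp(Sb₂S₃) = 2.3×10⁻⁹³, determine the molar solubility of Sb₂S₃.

Sb₂S₃(s) ⇌ 2 Sb³⁺(aq) + 3 S²⁻(aq)
If s mol/L of Sb₂S₃ dissolves, [Sb³⁺] = 2s and [S²⁻] = 3s.
Ksp = [Sb³⁺]^2[S²⁻]^3 = (2s)^2 · (3s)^3 = 108s^5
108s^5 = 2.3×10⁻⁹³  ⇒  s^5 = 2.1×10⁻⁹⁵
s = (2.1×10⁻⁹⁵)^(1/5) = 1.2×10⁻¹⁹ M

1.2×10⁻¹⁹ M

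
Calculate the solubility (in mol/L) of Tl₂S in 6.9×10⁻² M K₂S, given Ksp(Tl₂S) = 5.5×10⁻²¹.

Tl₂S(s) ⇌ 2 Tl⁺(aq) + S²⁻(aq)
S²⁻ is already present at 6.9×10⁻² M. If s mol/L of Tl₂S dissolves, [Tl⁺] = 2s while [S²⁻] ≈ 6.9×10⁻² M.
Ksp = [Tl⁺]^2[S²⁻] = (2s)^2(6.9×10⁻²)
(2s)^2 = 5.5×10⁻²¹ / (6.9×10⁻²) = 8.0×10⁻²⁰
s = 1.4×10⁻¹⁰ M

1.4×10⁻¹⁰ M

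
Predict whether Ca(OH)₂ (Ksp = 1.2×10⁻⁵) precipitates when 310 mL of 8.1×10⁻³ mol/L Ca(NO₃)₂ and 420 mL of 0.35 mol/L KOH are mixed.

After mixing, V = 310 mL + 420 mL = 730 mL.
[Ca²⁺] = (8.1×10⁻³)(310)/730 = 3.4×10⁻³ mol/L
[OH⁻] = (0.35)(420)/730 = 0.20 mol/L
Q = [Ca²⁺][OH⁻]^2 = 1.4×10⁻⁴
Because Q > Ksp (1.4×10⁻⁴ vs 1.2×10⁻⁵), a precipitate of Ca(OH)₂ forms.

Yes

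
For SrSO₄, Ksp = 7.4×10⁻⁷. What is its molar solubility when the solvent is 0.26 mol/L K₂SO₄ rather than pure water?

SrSO₄(s) ⇌ Sr²⁺(aq) + SO₄²⁻(aq)
SO₄²⁻ is already present at 0.26 mol/L. If s mol/L of SrSO₄ dissolves, [Sr²⁺] = s while [SO₄²⁻] ≈ 0.26 mol/L.
Ksp = [Sr²⁺][SO₄²⁻] = s(0.26)
s = 7.4×10⁻⁷ / (0.26) = 2.8×10⁻⁶
s = 2.8×10⁻⁶ mol/L

2.8×10⁻⁶ M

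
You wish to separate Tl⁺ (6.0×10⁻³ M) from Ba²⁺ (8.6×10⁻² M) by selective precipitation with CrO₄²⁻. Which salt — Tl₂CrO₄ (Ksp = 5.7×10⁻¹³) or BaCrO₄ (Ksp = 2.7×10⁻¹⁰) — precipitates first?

Precipitation begins when Q = Ksp.
For Tl₂CrO₄: [CrO₄²⁻] = (Ksp/[Tl⁺]^2) = 1.6×10⁻⁸ M
For BaCrO₄: [CrO₄²⁻] = (Ksp/[Ba²⁺]) = 3.1×10⁻⁹ M
The smaller threshold [CrO₄²⁻] is reached first, so BaCrO₄ precipitates first.

BaCrO₄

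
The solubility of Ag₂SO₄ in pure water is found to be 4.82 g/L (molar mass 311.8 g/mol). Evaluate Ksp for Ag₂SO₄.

Ksp = 1.48×10⁻⁵

Convert to molarity: s = 4.82 / 311.8 = 1.5459×10⁻² mol/L
Ag₂SO₄(s) ⇌ 2 Ag⁺(aq) + SO₄²⁻(aq)
With molar solubility s: [Ag⁺] = 2s, [SO₄²⁻] = s.
Ksp = [Ag⁺]^2[SO₄²⁻] = (2s)^2 · s = 4s^3
Ksp = 4 × (1.5459×10⁻²)^3 = 1.48×10⁻⁵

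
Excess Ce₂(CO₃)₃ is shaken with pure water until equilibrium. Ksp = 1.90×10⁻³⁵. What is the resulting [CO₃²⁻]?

Ce₂(CO₃)₃(s) ⇌ 2 Ce³⁺(aq) + 3 CO₃²⁻(aq)
For each mole of Ce₂(CO₃)₃ that dissolves per liter, [Ce³⁺] = 2s and [CO₃²⁻] = 3s; let s denote this solubility.
Ksp = [Ce³⁺]^2[CO₃²⁻]^3 = (2s)^2 · (3s)^3 = 108s^5 = 1.90×10⁻³⁵
s = 4.46×10⁻⁸ M
[CO₃²⁻] = 3s = 1.34×10⁻⁷ M

1.34×10⁻⁷ M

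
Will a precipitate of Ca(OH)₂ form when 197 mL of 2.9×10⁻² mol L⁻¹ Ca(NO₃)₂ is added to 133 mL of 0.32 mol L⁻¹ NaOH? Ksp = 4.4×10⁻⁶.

Yes

Total volume after mixing = 197 + 133 = 330 mL.
[Ca²⁺] = (2.9×10⁻²)(197)/330 = 1.7×10⁻² mol L⁻¹
[OH⁻] = (0.32)(133)/330 = 0.13 mol L⁻¹
Q = [Ca²⁺][OH⁻]^2 = 2.9×10⁻⁴
Q = 2.9×10⁻⁴ > Ksp = 4.4×10⁻⁶, so the solution is supersaturated and Ca(OH)₂ precipitates.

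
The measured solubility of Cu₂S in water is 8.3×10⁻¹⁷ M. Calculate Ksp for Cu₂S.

Ksp = 2.3×10⁻⁴⁸

Cu₂S(s) ⇌ 2 Cu⁺(aq) + S²⁻(aq)
Let s be the molar solubility. Then [Cu⁺] = 2s and [S²⁻] = s.
Ksp = [Cu⁺]^2[S²⁻] = (2s)^2 · s = 4s^3
Ksp = 4 × (8.3×10⁻¹⁷)^3 = 2.3×10⁻⁴⁸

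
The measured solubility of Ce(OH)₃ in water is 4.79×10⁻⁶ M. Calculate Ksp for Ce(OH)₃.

Ce(OH)₃(s) ⇌ Ce³⁺(aq) + 3 OH⁻(aq)
If s mol/L of Ce(OH)₃ dissolves, [Ce³⁺] = s and [OH⁻] = 3s.
Ksp = [Ce³⁺][OH⁻]^3 = s · (3s)^3 = 27s^4
Ksp = 27 × (4.79×10⁻⁶)^4 = 1.42×10⁻²⁰

Ksp = 1.42×10⁻²⁰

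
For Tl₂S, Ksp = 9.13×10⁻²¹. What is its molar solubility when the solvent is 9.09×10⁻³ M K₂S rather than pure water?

5.01×10⁻¹⁰ M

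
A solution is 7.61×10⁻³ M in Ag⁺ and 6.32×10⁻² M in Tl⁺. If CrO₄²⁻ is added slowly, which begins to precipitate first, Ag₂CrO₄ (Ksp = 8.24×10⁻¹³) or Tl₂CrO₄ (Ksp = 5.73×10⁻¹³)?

Tl₂CrO₄

The threshold for precipitation is Q = Ksp.
For Ag₂CrO₄: [CrO₄²⁻] = (Ksp/[Ag⁺]^2) = 1.42×10⁻⁸ M
For Tl₂CrO₄: [CrO₄²⁻] = (Ksp/[Tl⁺]^2) = 1.43×10⁻¹⁰ M
The smaller threshold [CrO₄²⁻] is reached first, so Tl₂CrO₄ precipitates first.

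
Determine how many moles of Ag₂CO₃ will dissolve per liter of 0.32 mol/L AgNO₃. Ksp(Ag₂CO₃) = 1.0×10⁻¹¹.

9.8×10⁻¹¹ M

Ag₂CO₃(s) ⇌ 2 Ag⁺(aq) + CO₃²⁻(aq)
Ag⁺ is already present at 0.32 mol/L. If s mol/L of Ag₂CO₃ dissolves, [CO₃²⁻] = s while [Ag⁺] ≈ 0.32 mol/L.
Ksp = [Ag⁺]^2[CO₃²⁻] = (0.32)^2s
s = 1.0×10⁻¹¹ / (0.32)^2 = 9.8×10⁻¹¹
s = 9.8×10⁻¹¹ mol/L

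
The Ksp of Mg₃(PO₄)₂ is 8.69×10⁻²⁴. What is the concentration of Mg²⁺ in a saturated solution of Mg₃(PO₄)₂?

Mg₃(PO₄)₂(s) ⇌ 3 Mg²⁺(aq) + 2 PO₄³⁻(aq)
Let s be the molar solubility. Then [Mg²⁺] = 3s and [PO₄³⁻] = 2s.
Ksp = [Mg²⁺]^3[PO₄³⁻]^2 = (3s)^3 · (2s)^2 = 108s^5 = 8.69×10⁻²⁴
s = 9.57×10⁻⁶ mol/L
[Mg²⁺] = 3s = 2.87×10⁻⁵ mol/L

2.87×10⁻⁵ M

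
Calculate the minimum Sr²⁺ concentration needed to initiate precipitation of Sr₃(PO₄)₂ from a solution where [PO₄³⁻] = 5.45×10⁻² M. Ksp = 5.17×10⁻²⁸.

Precipitation begins when Q = Ksp.
Sr₃(PO₄)₂(s) ⇌ 3 Sr²⁺(aq) + 2 PO₄³⁻(aq)
Ksp = [Sr²⁺]^3[PO₄³⁻]^2 = [Sr²⁺]^3(5.45×10⁻²)^2
[Sr²⁺]^3 = 5.17×10⁻²⁸ / (5.45×10⁻²)^2 = 1.74×10⁻²⁵
[Sr²⁺] = 5.58×10⁻⁹ M

5.58×10⁻⁹ M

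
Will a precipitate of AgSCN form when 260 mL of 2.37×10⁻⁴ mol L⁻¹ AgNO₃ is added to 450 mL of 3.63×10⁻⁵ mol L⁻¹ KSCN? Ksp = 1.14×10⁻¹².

Yes

After mixing, V = 260 mL + 450 mL = 710 mL.
[Ag⁺] = (2.37×10⁻⁴)(260)/710 = 8.68×10⁻⁵ mol L⁻¹
[SCN⁻] = (3.63×10⁻⁵)(450)/710 = 2.30×10⁻⁵ mol L⁻¹
Q = [Ag⁺][SCN⁻] = 2.00×10⁻⁹
Since Q (2.00×10⁻⁹) exceeds Ksp (1.14×10⁻¹²), AgSCN will precipitate.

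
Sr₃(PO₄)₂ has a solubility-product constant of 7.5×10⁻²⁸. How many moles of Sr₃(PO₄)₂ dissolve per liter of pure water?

1.5×10⁻⁶ M

Sr₃(PO₄)₂(s) ⇌ 3 Sr²⁺(aq) + 2 PO₄³⁻(aq)
With molar solubility s: [Sr²⁺] = 3s, [PO₄³⁻] = 2s.
Ksp = [Sr²⁺]^3[PO₄³⁻]^2 = (3s)^3 · (2s)^2 = 108s^5
108s^5 = 7.5×10⁻²⁸  ⇒  s^5 = 6.9×10⁻³⁰
Taking the 5th root, s = 1.5×10⁻⁶ M.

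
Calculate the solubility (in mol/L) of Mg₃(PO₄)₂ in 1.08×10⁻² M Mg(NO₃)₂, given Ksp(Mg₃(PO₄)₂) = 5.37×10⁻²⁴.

Mg₃(PO₄)₂(s) ⇌ 3 Mg²⁺(aq) + 2 PO₄³⁻(aq)
Let s be the solubility of Mg₃(PO₄)₂ here. The common ion gives [Mg²⁺] ≈ 1.08×10⁻² M, and [PO₄³⁻] = 2s.
Ksp = [Mg²⁺]^3[PO₄³⁻]^2 = (1.08×10⁻²)^3(2s)^2
(2s)^2 = 5.37×10⁻²⁴ / (1.08×10⁻²)^3 = 4.26×10⁻¹⁸
s = 1.03×10⁻⁹ M

1.03×10⁻⁹ M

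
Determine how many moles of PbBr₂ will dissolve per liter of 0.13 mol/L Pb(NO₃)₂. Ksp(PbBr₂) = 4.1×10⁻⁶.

PbBr₂(s) ⇌ Pb²⁺(aq) + 2 Br⁻(aq)
Let s be the solubility of PbBr₂ here. The common ion gives [Pb²⁺] ≈ 0.13 mol/L, and [Br⁻] = 2s.
Ksp = [Pb²⁺][Br⁻]^2 = (0.13)(2s)^2
(2s)^2 = 4.1×10⁻⁶ / (0.13) = 3.2×10⁻⁵
s = 2.8×10⁻³ mol/L

2.8×10⁻³ M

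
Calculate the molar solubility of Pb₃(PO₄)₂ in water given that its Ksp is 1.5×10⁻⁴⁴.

Pb₃(PO₄)₂(s) ⇌ 3 Pb²⁺(aq) + 2 PO₄³⁻(aq)
With molar solubility s: [Pb²⁺] = 3s, [PO₄³⁻] = 2s.
Ksp = [Pb²⁺]^3[PO₄³⁻]^2 = (3s)^3 · (2s)^2 = 108s^5
108s^5 = 1.5×10⁻⁴⁴  ⇒  s^5 = 1.4×10⁻⁴⁶
s = (1.4×10⁻⁴⁶)^(1/5) = 6.7×10⁻¹⁰ M

6.7×10⁻¹⁰ M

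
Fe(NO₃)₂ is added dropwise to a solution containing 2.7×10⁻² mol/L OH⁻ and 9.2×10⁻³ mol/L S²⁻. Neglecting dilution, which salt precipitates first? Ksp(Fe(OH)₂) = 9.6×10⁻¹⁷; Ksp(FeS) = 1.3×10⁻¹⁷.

FeS

A salt starts to precipitate once the ion product Q reaches its Ksp.
For Fe(OH)₂: [Fe²⁺] = (Ksp/[OH⁻]^2) = 1.3×10⁻¹³ mol/L
For FeS: [Fe²⁺] = (Ksp/[S²⁻]) = 1.4×10⁻¹⁵ mol/L
FeS requires the lower [Fe²⁺], so it precipitates first.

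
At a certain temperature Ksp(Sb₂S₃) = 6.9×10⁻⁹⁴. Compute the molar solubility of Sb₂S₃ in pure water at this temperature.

9.1×10⁻²⁰ M

Sb₂S₃(s) ⇌ 2 Sb³⁺(aq) + 3 S²⁻(aq)
For each mole of Sb₂S₃ that dissolves per liter, [Sb³⁺] = 2s and [S²⁻] = 3s; let s denote this solubility.
Ksp = [Sb³⁺]^2[S²⁻]^3 = (2s)^2 · (3s)^3 = 108s^5
108s^5 = 6.9×10⁻⁹⁴  ⇒  s^5 = 6.4×10⁻⁹⁶
s = (6.4×10⁻⁹⁶)^(1/5) = 9.1×10⁻²⁰ mol/L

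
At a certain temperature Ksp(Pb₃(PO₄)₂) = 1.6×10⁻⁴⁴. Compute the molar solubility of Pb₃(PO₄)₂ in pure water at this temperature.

6.8×10⁻¹⁰ M

Pb₃(PO₄)₂(s) ⇌ 3 Pb²⁺(aq) + 2 PO₄³⁻(aq)
For each mole of Pb₃(PO₄)₂ that dissolves per liter, [Pb²⁺] = 3s and [PO₄³⁻] = 2s; let s denote this solubility.
Ksp = [Pb²⁺]^3[PO₄³⁻]^2 = (3s)^3 · (2s)^2 = 108s^5
108s^5 = 1.6×10⁻⁴⁴  ⇒  s^5 = 1.5×10⁻⁴⁶
s = (1.5×10⁻⁴⁶)^(1/5) = 6.8×10⁻¹⁰ mol/L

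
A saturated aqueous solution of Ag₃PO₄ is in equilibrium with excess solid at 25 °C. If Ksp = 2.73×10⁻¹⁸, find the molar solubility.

Ag₃PO₄(s) ⇌ 3 Ag⁺(aq) + PO₄³⁻(aq)
If s mol/L of Ag₃PO₄ dissolves, [Ag⁺] = 3s and [PO₄³⁻] = s.
Ksp = [Ag⁺]^3[PO₄³⁻] = (3s)^3 · s = 27s^4
27s^4 = 2.73×10⁻¹⁸  ⇒  s^4 = 1.01×10⁻¹⁹
s = (1.01×10⁻¹⁹)^(1/4) = 1.78×10⁻⁵ mol/L

1.78×10⁻⁵ M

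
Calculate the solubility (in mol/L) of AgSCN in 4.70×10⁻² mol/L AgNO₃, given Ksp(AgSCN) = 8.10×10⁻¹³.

1.72×10⁻¹¹ M

AgSCN(s) ⇌ Ag⁺(aq) + SCN⁻(aq)
With Ag⁺ already at 4.70×10⁻² mol/L and s small, take [Ag⁺] ≈ 4.70×10⁻² mol/L and [SCN⁻] = s.
Ksp = [Ag⁺][SCN⁻] = (4.70×10⁻²)s
s = 8.10×10⁻¹³ / (4.70×10⁻²) = 1.72×10⁻¹¹
s = 1.72×10⁻¹¹ mol/L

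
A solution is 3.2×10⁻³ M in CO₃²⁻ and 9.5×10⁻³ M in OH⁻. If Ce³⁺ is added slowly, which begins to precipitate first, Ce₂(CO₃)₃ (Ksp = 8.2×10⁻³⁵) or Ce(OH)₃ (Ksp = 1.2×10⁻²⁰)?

Precipitation of each salt begins when its ion product equals Ksp.
For Ce₂(CO₃)₃: [Ce³⁺] = (Ksp/[CO₃²⁻]^3)^(1/2) = 5.0×10⁻¹⁴ M
For Ce(OH)₃: [Ce³⁺] = (Ksp/[OH⁻]^3) = 1.4×10⁻¹⁴ M
Ce(OH)₃ requires the lower [Ce³⁺], so it precipitates first.

Ce(OH)₃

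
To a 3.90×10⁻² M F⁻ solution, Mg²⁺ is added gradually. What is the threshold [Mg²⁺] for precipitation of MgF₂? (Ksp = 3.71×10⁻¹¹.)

2.44×10⁻⁸ M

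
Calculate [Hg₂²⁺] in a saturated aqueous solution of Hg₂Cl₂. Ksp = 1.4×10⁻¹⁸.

7.0×10⁻⁷ M

Hg₂Cl₂(s) ⇌ Hg₂²⁺(aq) + 2 Cl⁻(aq)
Call the molar solubility s, so that [Hg₂²⁺] = s and [Cl⁻] = 2s.
Ksp = [Hg₂²⁺][Cl⁻]^2 = s · (2s)^2 = 4s^3 = 1.4×10⁻¹⁸
s = 7.0×10⁻⁷ mol L⁻¹
[Hg₂²⁺] = s = 7.0×10⁻⁷ mol L⁻¹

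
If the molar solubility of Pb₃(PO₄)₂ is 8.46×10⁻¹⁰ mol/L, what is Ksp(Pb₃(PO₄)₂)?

Ksp = 4.68×10⁻⁴⁴

Pb₃(PO₄)₂(s) ⇌ 3 Pb²⁺(aq) + 2 PO₄³⁻(aq)
If s mol/L of Pb₃(PO₄)₂ dissolves, [Pb²⁺] = 3s and [PO₄³⁻] = 2s.
Ksp = [Pb²⁺]^3[PO₄³⁻]^2 = (3s)^3 · (2s)^2 = 108s^5
Ksp = 108 × (8.46×10⁻¹⁰)^5 = 4.68×10⁻⁴⁴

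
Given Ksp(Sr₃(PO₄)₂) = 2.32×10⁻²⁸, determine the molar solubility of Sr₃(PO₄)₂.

1.17×10⁻⁶ M

Sr₃(PO₄)₂(s) ⇌ 3 Sr²⁺(aq) + 2 PO₄³⁻(aq)
Let s be the molar solubility. Then [Sr²⁺] = 3s and [PO₄³⁻] = 2s.
Ksp = [Sr²⁺]^3[PO₄³⁻]^2 = (3s)^3 · (2s)^2 = 108s^5
108s^5 = 2.32×10⁻²⁸  ⇒  s^5 = 2.15×10⁻³⁰
s = 1.17×10⁻⁶ mol/L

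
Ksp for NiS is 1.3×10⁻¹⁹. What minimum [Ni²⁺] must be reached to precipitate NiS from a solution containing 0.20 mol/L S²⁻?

Precipitation of each salt begins when its ion product equals Ksp.
NiS(s) ⇌ Ni²⁺(aq) + S²⁻(aq)
Ksp = [Ni²⁺][S²⁻] = [Ni²⁺](0.20)
[Ni²⁺] = 1.3×10⁻¹⁹ / (0.20) = 6.5×10⁻¹⁹
[Ni²⁺] = 6.5×10⁻¹⁹ mol/L

6.5×10⁻¹⁹ M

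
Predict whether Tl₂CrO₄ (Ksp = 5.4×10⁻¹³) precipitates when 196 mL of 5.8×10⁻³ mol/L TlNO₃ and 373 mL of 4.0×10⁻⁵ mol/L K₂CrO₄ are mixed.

After mixing, V = 196 mL + 373 mL = 569 mL.
[Tl⁺] = (5.8×10⁻³)(196)/569 = 2.0×10⁻³ mol/L
[CrO₄²⁻] = (4.0×10⁻⁵)(373)/569 = 2.6×10⁻⁵ mol/L
Q = [Tl⁺]^2[CrO₄²⁻] = 1.0×10⁻¹⁰
Q = 1.0×10⁻¹⁰ > Ksp = 5.4×10⁻¹³, so the solution is supersaturated and Tl₂CrO₄ precipitates.

Yes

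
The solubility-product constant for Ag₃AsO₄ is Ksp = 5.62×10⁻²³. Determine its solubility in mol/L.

1.20×10⁻⁶ M

Ag₃AsO₄(s) ⇌ 3 Ag⁺(aq) + AsO₄³⁻(aq)
Call the molar solubility s, so that [Ag⁺] = 3s and [AsO₄³⁻] = s.
Ksp = [Ag⁺]^3[AsO₄³⁻] = (3s)^3 · s = 27s^4
27s^4 = 5.62×10⁻²³  ⇒  s^4 = 2.08×10⁻²⁴
Taking the 4th root, s = 1.20×10⁻⁶ M.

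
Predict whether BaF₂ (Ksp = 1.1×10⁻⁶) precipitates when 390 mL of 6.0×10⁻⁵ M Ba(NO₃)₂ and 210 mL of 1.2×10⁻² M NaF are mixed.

No

The combined volume is 600 mL.
[Ba²⁺] = (6.0×10⁻⁵)(390)/600 = 3.9×10⁻⁵ M
[F⁻] = (1.2×10⁻²)(210)/600 = 4.2×10⁻³ M
Q = [Ba²⁺][F⁻]^2 = 6.9×10⁻¹⁰
Q < Ksp (6.9×10⁻¹⁰ vs 1.1×10⁻⁶); the solution remains unsaturated and no precipitate forms.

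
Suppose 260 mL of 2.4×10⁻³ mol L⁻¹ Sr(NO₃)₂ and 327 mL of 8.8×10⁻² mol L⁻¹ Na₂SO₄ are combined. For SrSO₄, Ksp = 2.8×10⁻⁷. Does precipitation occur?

Yes

The combined volume is 587 mL.
[Sr²⁺] = (2.4×10⁻³)(260)/587 = 1.1×10⁻³ mol L⁻¹
[SO₄²⁻] = (8.8×10⁻²)(327)/587 = 4.9×10⁻² mol L⁻¹
Q = [Sr²⁺][SO₄²⁻] = 5.2×10⁻⁵
Q = 5.2×10⁻⁵ > Ksp = 2.8×10⁻⁷, so the solution is supersaturated and SrSO₄ precipitates.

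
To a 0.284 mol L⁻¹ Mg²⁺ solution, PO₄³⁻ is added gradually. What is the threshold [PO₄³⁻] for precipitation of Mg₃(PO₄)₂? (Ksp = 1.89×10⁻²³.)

Precipitation begins when Q = Ksp.
Mg₃(PO₄)₂(s) ⇌ 3 Mg²⁺(aq) + 2 PO₄³⁻(aq)
Ksp = [Mg²⁺]^3[PO₄³⁻]^2 = [PO₄³⁻]^2(0.284)^3
[PO₄³⁻]^2 = 1.89×10⁻²³ / (0.284)^3 = 8.25×10⁻²²
[PO₄³⁻] = 2.87×10⁻¹¹ mol L⁻¹

2.87×10⁻¹¹ M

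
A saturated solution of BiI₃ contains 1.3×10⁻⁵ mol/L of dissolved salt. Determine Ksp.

Ksp = 7.7×10⁻¹⁹

BiI₃(s) ⇌ Bi³⁺(aq) + 3 I⁻(aq)
For each mole of BiI₃ that dissolves per liter, [Bi³⁺] = s and [I⁻] = 3s; let s denote this solubility.
Ksp = [Bi³⁺][I⁻]^3 = s · (3s)^3 = 27s^4
Ksp = 27 × (1.3×10⁻⁵)^4 = 7.7×10⁻¹⁹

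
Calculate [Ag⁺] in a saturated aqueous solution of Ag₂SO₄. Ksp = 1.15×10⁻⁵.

Ag₂SO₄(s) ⇌ 2 Ag⁺(aq) + SO₄²⁻(aq)
For each mole of Ag₂SO₄ that dissolves per liter, [Ag⁺] = 2s and [SO₄²⁻] = s; let s denote this solubility.
Ksp = [Ag⁺]^2[SO₄²⁻] = (2s)^2 · s = 4s^3 = 1.15×10⁻⁵
s = 1.42×10⁻² mol/L
[Ag⁺] = 2s = 2.84×10⁻² mol/L

2.84×10⁻² M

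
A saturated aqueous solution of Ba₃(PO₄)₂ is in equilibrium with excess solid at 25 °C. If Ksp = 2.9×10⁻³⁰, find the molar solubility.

4.9×10⁻⁷ M

Ba₃(PO₄)₂(s) ⇌ 3 Ba²⁺(aq) + 2 PO₄³⁻(aq)
If s mol/L of Ba₃(PO₄)₂ dissolves, [Ba²⁺] = 3s and [PO₄³⁻] = 2s.
Ksp = [Ba²⁺]^3[PO₄³⁻]^2 = (3s)^3 · (2s)^2 = 108s^5
108s^5 = 2.9×10⁻³⁰  ⇒  s^5 = 2.7×10⁻³²
s = (2.7×10⁻³²)^(1/5) = 4.9×10⁻⁷ mol L⁻¹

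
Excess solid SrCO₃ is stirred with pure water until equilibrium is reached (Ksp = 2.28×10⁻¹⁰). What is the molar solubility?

1.51×10⁻⁵ M

SrCO₃(s) ⇌ Sr²⁺(aq) + CO₃²⁻(aq)
Call the molar solubility s, so that [Sr²⁺] = s and [CO₃²⁻] = s.
Ksp = [Sr²⁺][CO₃²⁻] = s · s = s^2
s^2 = 2.28×10⁻¹⁰
s = 1.51×10⁻⁵ M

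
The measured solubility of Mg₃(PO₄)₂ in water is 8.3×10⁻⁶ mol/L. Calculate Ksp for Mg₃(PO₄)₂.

Mg₃(PO₄)₂(s) ⇌ 3 Mg²⁺(aq) + 2 PO₄³⁻(aq)
For each mole of Mg₃(PO₄)₂ that dissolves per liter, [Mg²⁺] = 3s and [PO₄³⁻] = 2s; let s denote this solubility.
Ksp = [Mg²⁺]^3[PO₄³⁻]^2 = (3s)^3 · (2s)^2 = 108s^5
Ksp = 108 × (8.3×10⁻⁶)^5 = 4.3×10⁻²⁴

Ksp = 4.3×10⁻²⁴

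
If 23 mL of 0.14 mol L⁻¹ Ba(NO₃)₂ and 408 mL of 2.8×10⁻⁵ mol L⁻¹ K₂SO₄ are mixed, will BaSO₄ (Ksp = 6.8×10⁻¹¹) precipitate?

Total volume after mixing = 23 + 408 = 431 mL.
[Ba²⁺] = (0.14)(23)/431 = 7.5×10⁻³ mol L⁻¹
[SO₄²⁻] = (2.8×10⁻⁵)(408)/431 = 2.7×10⁻⁵ mol L⁻¹
Q = [Ba²⁺][SO₄²⁻] = 2.0×10⁻⁷
Since Q (2.0×10⁻⁷) exceeds Ksp (6.8×10⁻¹¹), BaSO₄ will precipitate.

Yes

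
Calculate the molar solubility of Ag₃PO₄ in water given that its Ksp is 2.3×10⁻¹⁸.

Ag₃PO₄(s) ⇌ 3 Ag⁺(aq) + PO₄³⁻(aq)
For each mole of Ag₃PO₄ that dissolves per liter, [Ag⁺] = 3s and [PO₄³⁻] = s; let s denote this solubility.
Ksp = [Ag⁺]^3[PO₄³⁻] = (3s)^3 · s = 27s^4
27s^4 = 2.3×10⁻¹⁸  ⇒  s^4 = 8.5×10⁻²⁰
s = 1.7×10⁻⁵ M

1.7×10⁻⁵ M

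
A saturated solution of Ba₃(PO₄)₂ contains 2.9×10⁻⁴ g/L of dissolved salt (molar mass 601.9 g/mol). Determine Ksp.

Ksp = 2.8×10⁻³⁰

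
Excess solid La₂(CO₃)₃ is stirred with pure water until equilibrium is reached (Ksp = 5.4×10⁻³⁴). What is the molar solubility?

La₂(CO₃)₃(s) ⇌ 2 La³⁺(aq) + 3 CO₃²⁻(aq)
If s mol/L of La₂(CO₃)₃ dissolves, [La³⁺] = 2s and [CO₃²⁻] = 3s.
Ksp = [La³⁺]^2[CO₃²⁻]^3 = (2s)^2 · (3s)^3 = 108s^5
108s^5 = 5.4×10⁻³⁴  ⇒  s^5 = 5.0×10⁻³⁶
s = (5.0×10⁻³⁶)^(1/5) = 8.7×10⁻⁸ mol L⁻¹

8.7×10⁻⁸ M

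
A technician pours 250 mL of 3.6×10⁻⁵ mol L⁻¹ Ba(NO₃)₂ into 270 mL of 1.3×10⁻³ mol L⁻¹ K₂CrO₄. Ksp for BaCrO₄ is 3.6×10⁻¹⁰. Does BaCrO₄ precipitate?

The combined volume is 520 mL.
[Ba²⁺] = (3.6×10⁻⁵)(250)/520 = 1.7×10⁻⁵ mol L⁻¹
[CrO₄²⁻] = (1.3×10⁻³)(270)/520 = 6.8×10⁻⁴ mol L⁻¹
Q = [Ba²⁺][CrO₄²⁻] = 1.2×10⁻⁸
Q = 1.2×10⁻⁸ > Ksp = 3.6×10⁻¹⁰, so the solution is supersaturated and BaCrO₄ precipitates.

Yes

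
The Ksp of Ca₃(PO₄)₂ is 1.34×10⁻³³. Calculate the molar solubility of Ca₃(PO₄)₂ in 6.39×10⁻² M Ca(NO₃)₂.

1.13×10⁻¹⁵ M

Ca₃(PO₄)₂(s) ⇌ 3 Ca²⁺(aq) + 2 PO₄³⁻(aq)
Ca²⁺ is already present at 6.39×10⁻² M. If s mol/L of Ca₃(PO₄)₂ dissolves, [PO₄³⁻] = 2s while [Ca²⁺] ≈ 6.39×10⁻² M.
Ksp = [Ca²⁺]^3[PO₄³⁻]^2 = (6.39×10⁻²)^3(2s)^2
(2s)^2 = 1.34×10⁻³³ / (6.39×10⁻²)^3 = 5.14×10⁻³⁰
s = 1.13×10⁻¹⁵ M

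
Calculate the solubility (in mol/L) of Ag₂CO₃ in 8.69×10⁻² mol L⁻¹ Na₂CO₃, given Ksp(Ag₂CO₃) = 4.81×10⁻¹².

Ag₂CO₃(s) ⇌ 2 Ag⁺(aq) + CO₃²⁻(aq)
CO₃²⁻ is already present at 8.69×10⁻² mol L⁻¹. If s mol/L of Ag₂CO₃ dissolves, [Ag⁺] = 2s while [CO₃²⁻] ≈ 8.69×10⁻² mol L⁻¹.
Ksp = [Ag⁺]^2[CO₃²⁻] = (2s)^2(8.69×10⁻²)
(2s)^2 = 4.81×10⁻¹² / (8.69×10⁻²) = 5.54×10⁻¹¹
s = 3.72×10⁻⁶ mol L⁻¹

3.72×10⁻⁶ M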